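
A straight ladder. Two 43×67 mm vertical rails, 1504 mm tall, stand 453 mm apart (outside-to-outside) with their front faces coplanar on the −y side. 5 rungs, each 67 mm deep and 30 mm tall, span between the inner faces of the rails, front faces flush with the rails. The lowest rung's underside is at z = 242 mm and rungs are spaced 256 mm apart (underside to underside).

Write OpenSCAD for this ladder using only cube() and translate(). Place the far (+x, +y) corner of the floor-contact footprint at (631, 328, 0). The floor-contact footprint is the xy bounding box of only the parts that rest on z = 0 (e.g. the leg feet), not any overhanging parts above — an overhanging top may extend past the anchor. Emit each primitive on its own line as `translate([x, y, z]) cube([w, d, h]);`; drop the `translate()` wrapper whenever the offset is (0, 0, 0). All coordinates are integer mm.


translate([178, 261, 0]) cube([43, 67, 1504]);
translate([588, 261, 0]) cube([43, 67, 1504]);
translate([221, 261, 242]) cube([367, 67, 30]);
translate([221, 261, 498]) cube([367, 67, 30]);
translate([221, 261, 754]) cube([367, 67, 30]);
translate([221, 261, 1010]) cube([367, 67, 30]);
translate([221, 261, 1266]) cube([367, 67, 30]);


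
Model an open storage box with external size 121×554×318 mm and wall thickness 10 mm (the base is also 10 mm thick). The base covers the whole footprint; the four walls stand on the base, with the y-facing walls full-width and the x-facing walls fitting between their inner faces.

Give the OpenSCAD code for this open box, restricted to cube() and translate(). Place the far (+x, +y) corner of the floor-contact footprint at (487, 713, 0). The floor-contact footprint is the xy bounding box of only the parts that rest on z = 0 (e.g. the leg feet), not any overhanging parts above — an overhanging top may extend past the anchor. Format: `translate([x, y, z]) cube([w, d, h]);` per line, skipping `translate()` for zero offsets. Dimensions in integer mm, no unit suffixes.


translate([366, 159, 0]) cube([121, 554, 10]);
translate([366, 159, 10]) cube([121, 10, 308]);
translate([366, 703, 10]) cube([121, 10, 308]);
translate([366, 169, 10]) cube([10, 534, 308]);
translate([477, 169, 10]) cube([10, 534, 308]);


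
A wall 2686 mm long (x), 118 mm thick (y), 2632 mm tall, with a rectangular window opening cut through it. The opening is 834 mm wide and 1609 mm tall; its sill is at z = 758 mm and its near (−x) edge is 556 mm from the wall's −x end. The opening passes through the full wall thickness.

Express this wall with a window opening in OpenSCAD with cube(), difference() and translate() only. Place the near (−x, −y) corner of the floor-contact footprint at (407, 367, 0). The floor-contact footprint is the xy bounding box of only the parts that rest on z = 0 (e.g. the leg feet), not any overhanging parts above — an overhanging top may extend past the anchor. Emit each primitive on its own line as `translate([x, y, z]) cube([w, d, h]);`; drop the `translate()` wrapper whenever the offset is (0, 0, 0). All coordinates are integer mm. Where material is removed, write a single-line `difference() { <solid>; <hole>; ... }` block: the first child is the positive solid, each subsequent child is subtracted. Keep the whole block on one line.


difference() { translate([407, 367, 0]) cube([2686, 118, 2632]); translate([963, 367, 758]) cube([834, 118, 1609]); }


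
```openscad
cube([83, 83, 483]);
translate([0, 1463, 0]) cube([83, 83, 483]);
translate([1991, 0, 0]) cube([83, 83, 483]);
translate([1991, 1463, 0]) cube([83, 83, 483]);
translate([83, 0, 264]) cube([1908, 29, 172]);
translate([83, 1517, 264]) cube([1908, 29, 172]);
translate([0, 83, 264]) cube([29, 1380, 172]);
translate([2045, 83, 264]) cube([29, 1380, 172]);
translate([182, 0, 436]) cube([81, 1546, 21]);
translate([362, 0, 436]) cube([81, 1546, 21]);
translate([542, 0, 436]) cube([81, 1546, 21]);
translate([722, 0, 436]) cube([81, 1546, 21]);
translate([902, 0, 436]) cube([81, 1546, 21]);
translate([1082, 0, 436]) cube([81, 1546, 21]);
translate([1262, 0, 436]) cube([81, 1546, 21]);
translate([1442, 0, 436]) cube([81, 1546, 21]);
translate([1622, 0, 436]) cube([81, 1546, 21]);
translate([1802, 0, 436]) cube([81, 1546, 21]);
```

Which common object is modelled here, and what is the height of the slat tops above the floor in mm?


A bed frame. The slat-top height is 457 mm.

Four posts, four rails, and a row of slats — a bed frame. Slats sit on the rails at z = 264 + 172 = 436; with slat thickness 21, the top is 457 mm.


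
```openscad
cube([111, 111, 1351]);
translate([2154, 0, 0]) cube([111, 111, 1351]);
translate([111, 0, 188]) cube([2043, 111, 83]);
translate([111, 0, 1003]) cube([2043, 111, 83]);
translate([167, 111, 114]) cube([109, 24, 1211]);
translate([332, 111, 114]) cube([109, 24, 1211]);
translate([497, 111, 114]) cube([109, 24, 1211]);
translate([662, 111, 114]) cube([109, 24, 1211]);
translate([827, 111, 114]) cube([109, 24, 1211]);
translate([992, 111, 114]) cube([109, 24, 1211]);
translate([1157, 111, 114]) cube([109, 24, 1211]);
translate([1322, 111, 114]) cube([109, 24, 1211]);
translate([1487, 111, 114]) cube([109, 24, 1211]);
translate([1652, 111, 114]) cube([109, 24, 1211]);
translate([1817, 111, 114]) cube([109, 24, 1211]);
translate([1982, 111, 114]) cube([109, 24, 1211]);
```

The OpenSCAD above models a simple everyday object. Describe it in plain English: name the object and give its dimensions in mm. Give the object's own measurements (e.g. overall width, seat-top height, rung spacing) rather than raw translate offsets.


A fence section. Two 111×111 mm posts, 1351 mm tall, stand on the floor with a clear span of 2043 mm between their inner faces. Two horizontal rails of 111×83 mm section span the gap between the posts with their undersides at z = 188 mm and z = 1003 mm, flush with the posts' −y face. 12 pickets, each 109 mm wide, 24 mm thick and 1211 mm tall, are fixed to the +y face of the rails with their bottoms at z = 114 mm, spaced across the span with a 56 mm gap after the −x post and between neighbouring pickets, with 63 mm left before the +x post.


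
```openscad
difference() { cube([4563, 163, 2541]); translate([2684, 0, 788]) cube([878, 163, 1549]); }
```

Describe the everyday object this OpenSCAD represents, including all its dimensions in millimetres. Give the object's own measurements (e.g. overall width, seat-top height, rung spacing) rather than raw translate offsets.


A wall 4563 mm long (x), 163 mm thick (y), 2541 mm tall, with a rectangular window opening cut through it. The opening is 878 mm wide and 1549 mm tall; its sill is at z = 788 mm and its near (−x) edge is 2684 mm from the wall's −x end. The opening passes through the full wall thickness.


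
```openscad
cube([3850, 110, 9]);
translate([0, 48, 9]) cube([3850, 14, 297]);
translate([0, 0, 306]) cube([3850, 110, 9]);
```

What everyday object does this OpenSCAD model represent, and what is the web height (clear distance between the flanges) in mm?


An I-beam. The web height is 297 mm.

Two wide flanges with a thin centred web — an I-beam. Overall 315 mm minus two 9 mm flanges gives a web of 315 − 2·9 = 297 mm.


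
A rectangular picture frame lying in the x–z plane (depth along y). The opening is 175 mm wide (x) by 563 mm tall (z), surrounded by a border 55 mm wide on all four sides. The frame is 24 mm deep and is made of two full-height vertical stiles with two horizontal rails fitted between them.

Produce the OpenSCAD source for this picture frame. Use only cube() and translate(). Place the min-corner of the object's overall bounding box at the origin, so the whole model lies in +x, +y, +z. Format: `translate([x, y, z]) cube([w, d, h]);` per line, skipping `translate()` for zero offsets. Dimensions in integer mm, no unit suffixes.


cube([55, 24, 673]);
translate([230, 0, 0]) cube([55, 24, 673]);
translate([55, 0, 0]) cube([175, 24, 55]);
translate([55, 0, 618]) cube([175, 24, 55]);


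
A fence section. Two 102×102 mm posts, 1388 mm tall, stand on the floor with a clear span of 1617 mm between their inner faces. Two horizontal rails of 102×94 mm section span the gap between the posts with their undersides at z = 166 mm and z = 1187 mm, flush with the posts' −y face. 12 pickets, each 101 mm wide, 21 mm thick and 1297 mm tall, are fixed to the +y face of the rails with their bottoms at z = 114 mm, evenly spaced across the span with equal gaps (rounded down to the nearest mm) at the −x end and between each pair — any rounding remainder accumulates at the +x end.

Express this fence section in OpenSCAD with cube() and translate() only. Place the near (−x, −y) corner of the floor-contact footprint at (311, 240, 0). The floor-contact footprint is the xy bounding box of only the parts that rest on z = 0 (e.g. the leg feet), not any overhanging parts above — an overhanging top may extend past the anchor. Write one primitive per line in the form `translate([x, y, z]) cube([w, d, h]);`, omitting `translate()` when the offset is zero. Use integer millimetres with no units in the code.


translate([311, 240, 0]) cube([102, 102, 1388]);
translate([2030, 240, 0]) cube([102, 102, 1388]);
translate([413, 240, 166]) cube([1617, 102, 94]);
translate([413, 240, 1187]) cube([1617, 102, 94]);
translate([444, 342, 114]) cube([101, 21, 1297]);
translate([576, 342, 114]) cube([101, 21, 1297]);
translate([708, 342, 114]) cube([101, 21, 1297]);
translate([840, 342, 114]) cube([101, 21, 1297]);
translate([972, 342, 114]) cube([101, 21, 1297]);
translate([1104, 342, 114]) cube([101, 21, 1297]);
translate([1236, 342, 114]) cube([101, 21, 1297]);
translate([1368, 342, 114]) cube([101, 21, 1297]);
translate([1500, 342, 114]) cube([101, 21, 1297]);
translate([1632, 342, 114]) cube([101, 21, 1297]);
translate([1764, 342, 114]) cube([101, 21, 1297]);
translate([1896, 342, 114]) cube([101, 21, 1297]);


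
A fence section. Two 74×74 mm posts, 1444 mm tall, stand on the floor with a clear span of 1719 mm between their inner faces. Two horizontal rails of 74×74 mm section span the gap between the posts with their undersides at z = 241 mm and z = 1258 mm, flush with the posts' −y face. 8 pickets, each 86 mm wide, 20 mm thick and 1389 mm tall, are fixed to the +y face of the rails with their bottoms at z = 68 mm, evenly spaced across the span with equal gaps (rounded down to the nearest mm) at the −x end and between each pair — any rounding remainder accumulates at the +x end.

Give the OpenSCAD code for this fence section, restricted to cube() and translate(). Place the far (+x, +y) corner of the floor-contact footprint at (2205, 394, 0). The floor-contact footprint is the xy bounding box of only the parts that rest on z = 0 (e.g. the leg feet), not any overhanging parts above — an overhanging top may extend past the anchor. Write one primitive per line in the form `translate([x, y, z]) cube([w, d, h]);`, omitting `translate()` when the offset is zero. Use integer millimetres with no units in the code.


translate([338, 320, 0]) cube([74, 74, 1444]);
translate([2131, 320, 0]) cube([74, 74, 1444]);
translate([412, 320, 241]) cube([1719, 74, 74]);
translate([412, 320, 1258]) cube([1719, 74, 74]);
translate([526, 394, 68]) cube([86, 20, 1389]);
translate([726, 394, 68]) cube([86, 20, 1389]);
translate([926, 394, 68]) cube([86, 20, 1389]);
translate([1126, 394, 68]) cube([86, 20, 1389]);
translate([1326, 394, 68]) cube([86, 20, 1389]);
translate([1526, 394, 68]) cube([86, 20, 1389]);
translate([1726, 394, 68]) cube([86, 20, 1389]);
translate([1926, 394, 68]) cube([86, 20, 1389]);


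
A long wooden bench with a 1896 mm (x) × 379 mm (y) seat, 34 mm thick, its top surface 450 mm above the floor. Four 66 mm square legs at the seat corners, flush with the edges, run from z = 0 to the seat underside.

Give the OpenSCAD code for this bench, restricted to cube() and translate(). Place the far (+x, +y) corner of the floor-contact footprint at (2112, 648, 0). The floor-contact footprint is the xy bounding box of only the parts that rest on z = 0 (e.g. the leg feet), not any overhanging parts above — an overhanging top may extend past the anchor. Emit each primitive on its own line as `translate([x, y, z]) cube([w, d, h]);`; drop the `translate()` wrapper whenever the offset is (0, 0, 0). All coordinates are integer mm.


// leg_h = 450 − 34 = 416
translate([216, 269, 416]) cube([1896, 379, 34]);
translate([216, 269, 0]) cube([66, 66, 416]);
translate([216, 582, 0]) cube([66, 66, 416]);
translate([2046, 269, 0]) cube([66, 66, 416]);
translate([2046, 582, 0]) cube([66, 66, 416]);


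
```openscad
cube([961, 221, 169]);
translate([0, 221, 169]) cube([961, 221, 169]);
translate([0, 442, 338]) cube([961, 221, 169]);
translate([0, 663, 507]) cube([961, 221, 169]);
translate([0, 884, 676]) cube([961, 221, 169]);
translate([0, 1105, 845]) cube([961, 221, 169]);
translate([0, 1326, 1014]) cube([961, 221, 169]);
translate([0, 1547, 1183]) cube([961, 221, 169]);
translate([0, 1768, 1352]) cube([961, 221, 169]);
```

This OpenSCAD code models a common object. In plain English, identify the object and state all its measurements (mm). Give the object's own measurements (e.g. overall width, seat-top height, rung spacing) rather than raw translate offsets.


A straight staircase of 9 solid steps. Each step is 961 mm wide (x), 221 mm deep (y, the going) and 169 mm tall (the rise). The first step rests on the floor; each subsequent step sits one going further in +y and one rise higher in +z, directly behind and above the previous step with no overlap.


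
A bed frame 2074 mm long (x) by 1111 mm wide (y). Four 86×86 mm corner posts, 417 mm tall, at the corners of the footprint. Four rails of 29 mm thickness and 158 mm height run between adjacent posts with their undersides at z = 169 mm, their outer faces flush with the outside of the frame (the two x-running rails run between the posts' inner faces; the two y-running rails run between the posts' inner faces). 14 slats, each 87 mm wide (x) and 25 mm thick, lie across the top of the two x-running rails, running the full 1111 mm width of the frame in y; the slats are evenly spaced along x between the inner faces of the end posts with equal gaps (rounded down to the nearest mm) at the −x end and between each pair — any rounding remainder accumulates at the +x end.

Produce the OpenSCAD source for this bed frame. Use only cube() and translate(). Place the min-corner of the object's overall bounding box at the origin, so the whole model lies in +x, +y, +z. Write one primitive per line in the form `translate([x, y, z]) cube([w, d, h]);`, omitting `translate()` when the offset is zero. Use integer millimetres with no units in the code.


// slat z = rail_z + rail_h = 169 + 158 = 327
// slat gap = ⌊(1902 − 14·87) / 15⌋ = 45
cube([86, 86, 417]);
translate([0, 1025, 0]) cube([86, 86, 417]);
translate([1988, 0, 0]) cube([86, 86, 417]);
translate([1988, 1025, 0]) cube([86, 86, 417]);
translate([86, 0, 169]) cube([1902, 29, 158]);
translate([86, 1082, 169]) cube([1902, 29, 158]);
translate([0, 86, 169]) cube([29, 939, 158]);
translate([2045, 86, 169]) cube([29, 939, 158]);
translate([131, 0, 327]) cube([87, 1111, 25]);
translate([263, 0, 327]) cube([87, 1111, 25]);
translate([395, 0, 327]) cube([87, 1111, 25]);
translate([527, 0, 327]) cube([87, 1111, 25]);
translate([659, 0, 327]) cube([87, 1111, 25]);
translate([791, 0, 327]) cube([87, 1111, 25]);
translate([923, 0, 327]) cube([87, 1111, 25]);
translate([1055, 0, 327]) cube([87, 1111, 25]);
translate([1187, 0, 327]) cube([87, 1111, 25]);
translate([1319, 0, 327]) cube([87, 1111, 25]);
translate([1451, 0, 327]) cube([87, 1111, 25]);
translate([1583, 0, 327]) cube([87, 1111, 25]);
translate([1715, 0, 327]) cube([87, 1111, 25]);
translate([1847, 0, 327]) cube([87, 1111, 25]);


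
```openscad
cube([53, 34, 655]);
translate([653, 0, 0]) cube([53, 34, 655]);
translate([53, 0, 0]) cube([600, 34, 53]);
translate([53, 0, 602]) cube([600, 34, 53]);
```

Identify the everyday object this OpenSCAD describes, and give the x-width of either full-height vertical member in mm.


A picture frame. The border width is 53 mm.

Four thin pieces enclosing a rectangular opening — a picture frame. The two full-height stiles are 655 mm tall; the top rail sits at z = 602 and is 53 mm tall, so the border above the opening is 655 − 602 = 53 mm, matching the stile x-width.


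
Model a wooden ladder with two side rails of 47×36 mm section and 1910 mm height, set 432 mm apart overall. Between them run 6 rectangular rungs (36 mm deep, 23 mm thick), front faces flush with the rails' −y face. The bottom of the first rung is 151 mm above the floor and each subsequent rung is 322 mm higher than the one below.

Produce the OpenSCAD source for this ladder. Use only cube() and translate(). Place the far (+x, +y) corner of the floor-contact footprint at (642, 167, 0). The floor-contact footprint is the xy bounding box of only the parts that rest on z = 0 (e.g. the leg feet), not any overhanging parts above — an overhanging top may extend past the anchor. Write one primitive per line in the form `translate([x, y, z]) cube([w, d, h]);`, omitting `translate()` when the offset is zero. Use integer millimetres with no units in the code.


translate([210, 131, 0]) cube([47, 36, 1910]);
translate([595, 131, 0]) cube([47, 36, 1910]);
translate([257, 131, 151]) cube([338, 36, 23]);
translate([257, 131, 473]) cube([338, 36, 23]);
translate([257, 131, 795]) cube([338, 36, 23]);
translate([257, 131, 1117]) cube([338, 36, 23]);
translate([257, 131, 1439]) cube([338, 36, 23]);
translate([257, 131, 1761]) cube([338, 36, 23]);


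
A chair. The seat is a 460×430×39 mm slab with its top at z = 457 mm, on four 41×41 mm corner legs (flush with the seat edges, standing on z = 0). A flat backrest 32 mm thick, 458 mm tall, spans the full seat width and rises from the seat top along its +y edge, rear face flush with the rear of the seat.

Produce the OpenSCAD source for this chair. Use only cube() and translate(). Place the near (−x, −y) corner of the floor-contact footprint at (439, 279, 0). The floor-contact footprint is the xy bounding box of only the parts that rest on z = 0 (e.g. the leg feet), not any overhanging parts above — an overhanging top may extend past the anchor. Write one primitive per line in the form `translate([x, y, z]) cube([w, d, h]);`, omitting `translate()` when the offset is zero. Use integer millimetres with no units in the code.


translate([439, 279, 418]) cube([460, 430, 39]);
translate([439, 279, 0]) cube([41, 41, 418]);
translate([858, 279, 0]) cube([41, 41, 418]);
translate([439, 668, 0]) cube([41, 41, 418]);
translate([858, 668, 0]) cube([41, 41, 418]);
translate([439, 677, 457]) cube([460, 32, 458]);


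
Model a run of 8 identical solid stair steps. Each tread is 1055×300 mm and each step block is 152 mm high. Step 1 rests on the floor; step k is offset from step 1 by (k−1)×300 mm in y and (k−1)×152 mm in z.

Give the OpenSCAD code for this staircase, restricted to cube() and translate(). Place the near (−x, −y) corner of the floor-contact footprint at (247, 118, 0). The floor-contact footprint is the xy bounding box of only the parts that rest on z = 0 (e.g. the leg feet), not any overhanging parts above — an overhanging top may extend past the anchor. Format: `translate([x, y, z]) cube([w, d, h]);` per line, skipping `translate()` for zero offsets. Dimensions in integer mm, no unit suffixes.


translate([247, 118, 0]) cube([1055, 300, 152]);
translate([247, 418, 152]) cube([1055, 300, 152]);
translate([247, 718, 304]) cube([1055, 300, 152]);
translate([247, 1018, 456]) cube([1055, 300, 152]);
translate([247, 1318, 608]) cube([1055, 300, 152]);
translate([247, 1618, 760]) cube([1055, 300, 152]);
translate([247, 1918, 912]) cube([1055, 300, 152]);
translate([247, 2218, 1064]) cube([1055, 300, 152]);


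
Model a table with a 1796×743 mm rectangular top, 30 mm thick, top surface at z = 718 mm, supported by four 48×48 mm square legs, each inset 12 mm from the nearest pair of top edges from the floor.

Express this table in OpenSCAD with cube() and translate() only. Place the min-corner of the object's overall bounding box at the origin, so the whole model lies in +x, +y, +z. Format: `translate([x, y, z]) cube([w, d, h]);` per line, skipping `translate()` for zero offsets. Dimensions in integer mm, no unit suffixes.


translate([0, 0, 688]) cube([1796, 743, 30]);
translate([12, 12, 0]) cube([48, 48, 688]);
translate([1736, 12, 0]) cube([48, 48, 688]);
translate([12, 683, 0]) cube([48, 48, 688]);
translate([1736, 683, 0]) cube([48, 48, 688]);


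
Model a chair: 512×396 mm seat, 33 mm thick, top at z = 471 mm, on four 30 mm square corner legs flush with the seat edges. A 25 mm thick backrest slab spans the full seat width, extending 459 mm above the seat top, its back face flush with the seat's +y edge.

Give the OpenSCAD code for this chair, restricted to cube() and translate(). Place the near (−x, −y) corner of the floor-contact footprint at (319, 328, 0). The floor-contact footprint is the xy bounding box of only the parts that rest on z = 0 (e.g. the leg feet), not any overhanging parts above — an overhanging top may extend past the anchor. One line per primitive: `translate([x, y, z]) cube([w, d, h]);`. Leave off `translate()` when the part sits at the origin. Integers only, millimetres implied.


// leg_h = 471 - 33 = 438
translate([319, 328, 438]) cube([512, 396, 33]);
translate([319, 328, 0]) cube([30, 30, 438]);
translate([801, 328, 0]) cube([30, 30, 438]);
translate([319, 694, 0]) cube([30, 30, 438]);
translate([801, 694, 0]) cube([30, 30, 438]);
translate([319, 699, 471]) cube([512, 25, 459]);


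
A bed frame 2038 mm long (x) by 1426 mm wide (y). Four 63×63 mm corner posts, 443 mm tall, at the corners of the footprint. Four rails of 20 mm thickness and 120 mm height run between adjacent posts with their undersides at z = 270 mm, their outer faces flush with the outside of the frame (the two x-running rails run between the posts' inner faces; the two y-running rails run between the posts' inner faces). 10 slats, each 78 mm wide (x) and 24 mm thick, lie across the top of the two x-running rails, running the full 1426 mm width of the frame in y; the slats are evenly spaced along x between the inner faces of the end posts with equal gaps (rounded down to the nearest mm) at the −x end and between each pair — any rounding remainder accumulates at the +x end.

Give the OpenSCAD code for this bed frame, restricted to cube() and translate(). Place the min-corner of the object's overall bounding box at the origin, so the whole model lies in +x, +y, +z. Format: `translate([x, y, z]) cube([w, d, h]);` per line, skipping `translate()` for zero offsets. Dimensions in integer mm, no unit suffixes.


cube([63, 63, 443]);
translate([0, 1363, 0]) cube([63, 63, 443]);
translate([1975, 0, 0]) cube([63, 63, 443]);
translate([1975, 1363, 0]) cube([63, 63, 443]);
translate([63, 0, 270]) cube([1912, 20, 120]);
translate([63, 1406, 270]) cube([1912, 20, 120]);
translate([0, 63, 270]) cube([20, 1300, 120]);
translate([2018, 63, 270]) cube([20, 1300, 120]);
translate([165, 0, 390]) cube([78, 1426, 24]);
translate([345, 0, 390]) cube([78, 1426, 24]);
translate([525, 0, 390]) cube([78, 1426, 24]);
translate([705, 0, 390]) cube([78, 1426, 24]);
translate([885, 0, 390]) cube([78, 1426, 24]);
translate([1065, 0, 390]) cube([78, 1426, 24]);
translate([1245, 0, 390]) cube([78, 1426, 24]);
translate([1425, 0, 390]) cube([78, 1426, 24]);
translate([1605, 0, 390]) cube([78, 1426, 24]);
translate([1785, 0, 390]) cube([78, 1426, 24]);


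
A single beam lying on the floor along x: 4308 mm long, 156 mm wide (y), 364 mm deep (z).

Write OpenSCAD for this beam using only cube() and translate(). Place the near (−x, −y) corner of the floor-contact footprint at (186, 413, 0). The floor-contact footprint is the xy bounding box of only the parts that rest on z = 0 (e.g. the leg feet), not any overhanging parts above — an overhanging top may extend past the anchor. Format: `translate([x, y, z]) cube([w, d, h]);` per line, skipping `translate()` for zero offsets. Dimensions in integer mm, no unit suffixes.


translate([186, 413, 0]) cube([4308, 156, 364]);


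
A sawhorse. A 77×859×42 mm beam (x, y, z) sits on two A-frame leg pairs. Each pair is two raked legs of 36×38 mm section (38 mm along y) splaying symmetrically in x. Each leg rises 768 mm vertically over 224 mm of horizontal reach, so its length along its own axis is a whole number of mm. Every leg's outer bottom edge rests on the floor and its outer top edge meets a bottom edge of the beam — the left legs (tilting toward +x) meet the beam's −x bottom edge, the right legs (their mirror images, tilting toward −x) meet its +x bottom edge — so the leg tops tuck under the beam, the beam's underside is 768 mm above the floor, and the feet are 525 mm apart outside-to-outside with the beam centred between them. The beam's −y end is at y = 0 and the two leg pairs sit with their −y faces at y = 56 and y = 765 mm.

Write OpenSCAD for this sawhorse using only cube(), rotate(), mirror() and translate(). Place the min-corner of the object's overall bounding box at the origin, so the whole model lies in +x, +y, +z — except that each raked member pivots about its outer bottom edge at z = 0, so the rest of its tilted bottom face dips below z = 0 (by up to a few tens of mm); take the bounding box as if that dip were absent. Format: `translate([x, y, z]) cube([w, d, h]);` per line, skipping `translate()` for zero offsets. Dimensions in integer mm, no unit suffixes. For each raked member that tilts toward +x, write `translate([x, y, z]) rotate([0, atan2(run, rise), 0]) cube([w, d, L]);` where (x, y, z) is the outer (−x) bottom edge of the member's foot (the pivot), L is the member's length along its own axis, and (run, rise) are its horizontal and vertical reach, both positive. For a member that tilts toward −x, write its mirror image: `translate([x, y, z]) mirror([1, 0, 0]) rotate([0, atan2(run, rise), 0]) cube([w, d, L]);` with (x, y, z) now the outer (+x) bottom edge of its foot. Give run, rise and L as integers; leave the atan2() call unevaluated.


// leg length = √(224² + 768²) = 800
// right-leg outer foot x = 2·224 + 77 = 525
// beam min-corner = (224, 0, 768)
translate([224, 0, 768]) cube([77, 859, 42]);
translate([0, 56, 0]) rotate([0, atan2(224, 768), 0]) cube([36, 38, 800]);
translate([525, 56, 0]) mirror([1, 0, 0]) rotate([0, atan2(224, 768), 0]) cube([36, 38, 800]);
translate([0, 765, 0]) rotate([0, atan2(224, 768), 0]) cube([36, 38, 800]);
translate([525, 765, 0]) mirror([1, 0, 0]) rotate([0, atan2(224, 768), 0]) cube([36, 38, 800]);


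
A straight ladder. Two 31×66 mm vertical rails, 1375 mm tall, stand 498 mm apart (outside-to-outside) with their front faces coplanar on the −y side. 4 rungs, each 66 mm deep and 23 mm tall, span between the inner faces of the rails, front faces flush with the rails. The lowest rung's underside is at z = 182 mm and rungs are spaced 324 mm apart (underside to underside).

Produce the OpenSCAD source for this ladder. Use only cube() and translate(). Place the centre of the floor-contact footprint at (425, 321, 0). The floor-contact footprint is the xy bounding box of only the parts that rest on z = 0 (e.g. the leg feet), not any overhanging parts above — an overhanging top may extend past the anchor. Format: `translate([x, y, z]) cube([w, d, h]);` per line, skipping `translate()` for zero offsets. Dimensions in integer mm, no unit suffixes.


translate([176, 288, 0]) cube([31, 66, 1375]);
translate([643, 288, 0]) cube([31, 66, 1375]);
translate([207, 288, 182]) cube([436, 66, 23]);
translate([207, 288, 506]) cube([436, 66, 23]);
translate([207, 288, 830]) cube([436, 66, 23]);
translate([207, 288, 1154]) cube([436, 66, 23]);


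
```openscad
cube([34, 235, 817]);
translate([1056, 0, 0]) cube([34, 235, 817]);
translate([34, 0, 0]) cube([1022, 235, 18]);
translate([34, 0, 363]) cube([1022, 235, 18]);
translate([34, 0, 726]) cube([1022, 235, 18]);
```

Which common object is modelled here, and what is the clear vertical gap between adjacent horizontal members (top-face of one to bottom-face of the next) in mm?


A bookshelf. The clear shelf gap is 345 mm.

Two tall side panels with 3 horizontal boards between them — a bookshelf. The first two shelf undersides are at z = 0 and z = 363; with shelf thickness 18, the clear gap is 363 − 0 − 18 = 345 mm.


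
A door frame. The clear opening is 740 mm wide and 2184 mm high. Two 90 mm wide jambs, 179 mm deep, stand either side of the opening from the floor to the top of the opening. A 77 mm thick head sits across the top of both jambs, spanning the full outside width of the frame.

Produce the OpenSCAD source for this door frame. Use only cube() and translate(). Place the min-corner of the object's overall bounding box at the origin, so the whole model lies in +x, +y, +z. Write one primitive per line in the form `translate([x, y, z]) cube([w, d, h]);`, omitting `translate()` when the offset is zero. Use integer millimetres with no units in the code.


cube([90, 179, 2184]);
translate([830, 0, 0]) cube([90, 179, 2184]);
translate([0, 0, 2184]) cube([920, 179, 77]);


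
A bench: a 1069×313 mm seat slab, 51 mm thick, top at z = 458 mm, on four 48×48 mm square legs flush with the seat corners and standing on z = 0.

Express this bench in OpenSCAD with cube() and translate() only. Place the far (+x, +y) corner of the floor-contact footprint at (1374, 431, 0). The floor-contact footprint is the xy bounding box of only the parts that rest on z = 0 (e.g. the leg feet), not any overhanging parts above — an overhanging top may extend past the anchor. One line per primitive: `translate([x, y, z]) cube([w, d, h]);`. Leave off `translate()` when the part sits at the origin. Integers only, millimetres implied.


translate([305, 118, 407]) cube([1069, 313, 51]);
translate([305, 118, 0]) cube([48, 48, 407]);
translate([305, 383, 0]) cube([48, 48, 407]);
translate([1326, 118, 0]) cube([48, 48, 407]);
translate([1326, 383, 0]) cube([48, 48, 407]);


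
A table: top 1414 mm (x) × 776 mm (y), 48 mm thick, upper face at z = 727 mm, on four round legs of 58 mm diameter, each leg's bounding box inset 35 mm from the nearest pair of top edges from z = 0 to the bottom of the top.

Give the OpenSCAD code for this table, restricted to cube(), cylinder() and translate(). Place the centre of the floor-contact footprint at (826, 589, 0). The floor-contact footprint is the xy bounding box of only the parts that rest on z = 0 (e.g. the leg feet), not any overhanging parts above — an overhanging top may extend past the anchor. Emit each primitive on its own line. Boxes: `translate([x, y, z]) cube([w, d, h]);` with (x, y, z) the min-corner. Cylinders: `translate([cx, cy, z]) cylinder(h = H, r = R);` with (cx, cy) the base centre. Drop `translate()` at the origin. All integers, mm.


// leg_h = 727 - 48 = 679
translate([119, 201, 679]) cube([1414, 776, 48]);
translate([183, 265, 0]) cylinder(h = 679, r = 29);
translate([1469, 265, 0]) cylinder(h = 679, r = 29);
translate([183, 913, 0]) cylinder(h = 679, r = 29);
translate([1469, 913, 0]) cylinder(h = 679, r = 29);


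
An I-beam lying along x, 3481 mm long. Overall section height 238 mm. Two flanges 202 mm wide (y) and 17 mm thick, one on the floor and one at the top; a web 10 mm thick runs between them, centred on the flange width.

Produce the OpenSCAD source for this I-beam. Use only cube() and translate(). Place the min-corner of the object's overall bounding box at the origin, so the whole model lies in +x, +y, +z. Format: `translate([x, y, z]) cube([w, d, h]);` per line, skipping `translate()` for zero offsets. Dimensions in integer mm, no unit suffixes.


cube([3481, 202, 17]);
translate([0, 96, 17]) cube([3481, 10, 204]);
translate([0, 0, 221]) cube([3481, 202, 17]);


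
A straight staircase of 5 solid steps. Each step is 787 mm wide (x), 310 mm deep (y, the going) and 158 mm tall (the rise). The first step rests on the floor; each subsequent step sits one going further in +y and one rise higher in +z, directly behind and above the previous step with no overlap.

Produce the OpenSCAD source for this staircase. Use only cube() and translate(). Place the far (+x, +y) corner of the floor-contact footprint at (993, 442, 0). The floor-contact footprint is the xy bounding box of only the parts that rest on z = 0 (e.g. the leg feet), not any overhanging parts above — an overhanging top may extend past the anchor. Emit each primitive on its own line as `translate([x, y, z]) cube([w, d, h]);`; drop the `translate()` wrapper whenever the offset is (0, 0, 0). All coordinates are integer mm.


translate([206, 132, 0]) cube([787, 310, 158]);
translate([206, 442, 158]) cube([787, 310, 158]);
translate([206, 752, 316]) cube([787, 310, 158]);
translate([206, 1062, 474]) cube([787, 310, 158]);
translate([206, 1372, 632]) cube([787, 310, 158]);


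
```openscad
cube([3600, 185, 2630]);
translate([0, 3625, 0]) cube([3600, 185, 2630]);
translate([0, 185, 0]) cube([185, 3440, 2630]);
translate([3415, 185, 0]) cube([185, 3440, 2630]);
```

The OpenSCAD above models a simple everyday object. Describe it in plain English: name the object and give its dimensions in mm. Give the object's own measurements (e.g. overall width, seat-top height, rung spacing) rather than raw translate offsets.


The wall frame of a small rectangular building: four walls, each 2630 mm tall and 185 mm thick, enclosing a footprint 3600 mm (x) by 3810 mm (y) outside-to-outside, with no floor or roof. The front and back walls (the −y and +y sides) span the full width; the two side walls fit between them.


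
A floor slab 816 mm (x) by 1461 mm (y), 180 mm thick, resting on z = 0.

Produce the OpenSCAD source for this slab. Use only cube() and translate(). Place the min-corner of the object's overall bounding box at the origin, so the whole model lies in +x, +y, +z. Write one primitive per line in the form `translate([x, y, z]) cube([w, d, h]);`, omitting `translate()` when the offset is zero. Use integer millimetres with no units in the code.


cube([816, 1461, 180]);


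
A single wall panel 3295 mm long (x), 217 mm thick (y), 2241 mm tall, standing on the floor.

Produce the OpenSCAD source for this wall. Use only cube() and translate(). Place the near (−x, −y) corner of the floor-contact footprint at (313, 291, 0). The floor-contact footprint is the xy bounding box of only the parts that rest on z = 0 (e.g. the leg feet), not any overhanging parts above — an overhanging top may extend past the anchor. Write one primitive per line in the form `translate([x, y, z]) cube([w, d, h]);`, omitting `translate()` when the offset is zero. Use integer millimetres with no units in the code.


translate([313, 291, 0]) cube([3295, 217, 2241]);


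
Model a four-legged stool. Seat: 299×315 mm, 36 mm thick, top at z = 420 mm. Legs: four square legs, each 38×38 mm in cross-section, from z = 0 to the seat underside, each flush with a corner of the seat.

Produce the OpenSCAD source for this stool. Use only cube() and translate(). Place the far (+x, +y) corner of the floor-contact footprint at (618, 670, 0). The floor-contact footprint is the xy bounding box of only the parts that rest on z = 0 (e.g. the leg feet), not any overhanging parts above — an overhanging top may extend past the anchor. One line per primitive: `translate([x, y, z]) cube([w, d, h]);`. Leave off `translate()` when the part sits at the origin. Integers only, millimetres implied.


translate([319, 355, 384]) cube([299, 315, 36]);
translate([319, 355, 0]) cube([38, 38, 384]);
translate([580, 355, 0]) cube([38, 38, 384]);
translate([319, 632, 0]) cube([38, 38, 384]);
translate([580, 632, 0]) cube([38, 38, 384]);


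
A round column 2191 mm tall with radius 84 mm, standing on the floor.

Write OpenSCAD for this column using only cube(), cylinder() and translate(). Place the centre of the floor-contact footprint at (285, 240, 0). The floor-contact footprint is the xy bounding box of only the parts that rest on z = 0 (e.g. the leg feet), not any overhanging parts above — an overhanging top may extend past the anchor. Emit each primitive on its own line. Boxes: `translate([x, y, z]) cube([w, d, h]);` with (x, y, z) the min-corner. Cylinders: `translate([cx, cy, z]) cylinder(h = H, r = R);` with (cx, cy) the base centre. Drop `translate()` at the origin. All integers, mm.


translate([285, 240, 0]) cylinder(h = 2191, r = 84);


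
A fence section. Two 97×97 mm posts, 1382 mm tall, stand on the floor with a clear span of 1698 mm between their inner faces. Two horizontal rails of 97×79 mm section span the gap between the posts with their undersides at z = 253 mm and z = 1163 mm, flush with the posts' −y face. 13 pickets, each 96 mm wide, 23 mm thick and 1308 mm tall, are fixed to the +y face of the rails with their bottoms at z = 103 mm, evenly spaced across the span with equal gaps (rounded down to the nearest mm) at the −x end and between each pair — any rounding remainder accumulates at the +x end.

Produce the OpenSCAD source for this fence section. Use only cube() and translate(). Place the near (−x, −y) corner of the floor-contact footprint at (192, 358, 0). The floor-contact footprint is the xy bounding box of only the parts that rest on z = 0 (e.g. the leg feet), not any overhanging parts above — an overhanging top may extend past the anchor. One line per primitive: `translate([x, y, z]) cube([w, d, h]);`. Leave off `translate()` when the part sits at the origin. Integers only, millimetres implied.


translate([192, 358, 0]) cube([97, 97, 1382]);
translate([1987, 358, 0]) cube([97, 97, 1382]);
translate([289, 358, 253]) cube([1698, 97, 79]);
translate([289, 358, 1163]) cube([1698, 97, 79]);
translate([321, 455, 103]) cube([96, 23, 1308]);
translate([449, 455, 103]) cube([96, 23, 1308]);
translate([577, 455, 103]) cube([96, 23, 1308]);
translate([705, 455, 103]) cube([96, 23, 1308]);
translate([833, 455, 103]) cube([96, 23, 1308]);
translate([961, 455, 103]) cube([96, 23, 1308]);
translate([1089, 455, 103]) cube([96, 23, 1308]);
translate([1217, 455, 103]) cube([96, 23, 1308]);
translate([1345, 455, 103]) cube([96, 23, 1308]);
translate([1473, 455, 103]) cube([96, 23, 1308]);
translate([1601, 455, 103]) cube([96, 23, 1308]);
translate([1729, 455, 103]) cube([96, 23, 1308]);
translate([1857, 455, 103]) cube([96, 23, 1308]);


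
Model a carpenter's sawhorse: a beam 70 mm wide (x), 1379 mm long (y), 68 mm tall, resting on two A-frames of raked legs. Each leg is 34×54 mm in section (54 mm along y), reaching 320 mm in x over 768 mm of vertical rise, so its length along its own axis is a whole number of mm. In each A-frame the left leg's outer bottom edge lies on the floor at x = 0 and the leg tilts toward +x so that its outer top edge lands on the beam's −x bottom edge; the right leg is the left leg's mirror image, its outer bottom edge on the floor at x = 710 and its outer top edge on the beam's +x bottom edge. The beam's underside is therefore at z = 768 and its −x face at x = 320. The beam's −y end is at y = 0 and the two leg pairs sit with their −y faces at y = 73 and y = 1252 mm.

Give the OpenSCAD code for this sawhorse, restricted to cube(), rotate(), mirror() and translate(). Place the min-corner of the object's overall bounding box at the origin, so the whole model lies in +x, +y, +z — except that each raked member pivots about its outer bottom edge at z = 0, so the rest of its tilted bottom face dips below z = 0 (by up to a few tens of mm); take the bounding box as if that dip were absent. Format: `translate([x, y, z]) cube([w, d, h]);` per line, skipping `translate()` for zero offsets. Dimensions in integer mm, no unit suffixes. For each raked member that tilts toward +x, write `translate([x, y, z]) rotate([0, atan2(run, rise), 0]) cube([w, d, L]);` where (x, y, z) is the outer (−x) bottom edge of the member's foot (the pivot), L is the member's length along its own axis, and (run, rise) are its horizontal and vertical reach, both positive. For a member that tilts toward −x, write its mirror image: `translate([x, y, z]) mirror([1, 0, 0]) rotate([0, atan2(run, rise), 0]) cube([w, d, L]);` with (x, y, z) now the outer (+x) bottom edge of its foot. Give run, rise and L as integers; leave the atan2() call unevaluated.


translate([320, 0, 768]) cube([70, 1379, 68]);
translate([0, 73, 0]) rotate([0, atan2(320, 768), 0]) cube([34, 54, 832]);
translate([710, 73, 0]) mirror([1, 0, 0]) rotate([0, atan2(320, 768), 0]) cube([34, 54, 832]);
translate([0, 1252, 0]) rotate([0, atan2(320, 768), 0]) cube([34, 54, 832]);
translate([710, 1252, 0]) mirror([1, 0, 0]) rotate([0, atan2(320, 768), 0]) cube([34, 54, 832]);
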